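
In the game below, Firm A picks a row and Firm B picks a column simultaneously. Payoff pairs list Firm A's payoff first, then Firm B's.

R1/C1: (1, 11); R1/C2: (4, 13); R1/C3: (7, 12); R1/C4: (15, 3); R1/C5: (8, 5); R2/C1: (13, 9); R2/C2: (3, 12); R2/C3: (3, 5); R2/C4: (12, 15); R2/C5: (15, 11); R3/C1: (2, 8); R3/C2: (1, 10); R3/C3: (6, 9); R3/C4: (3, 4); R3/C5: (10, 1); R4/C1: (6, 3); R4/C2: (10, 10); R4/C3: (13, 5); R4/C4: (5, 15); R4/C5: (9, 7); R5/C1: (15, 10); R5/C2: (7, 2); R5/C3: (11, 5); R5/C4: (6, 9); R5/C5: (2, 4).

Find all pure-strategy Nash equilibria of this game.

Find each player's best response to every opponent strategy; NE are the intersections.
Firm A's best responses — vs C1: R5 (payoff 15); vs C2: R4 (payoff 10); vs C3: R4 (payoff 13); vs C4: R1 (payoff 15); vs C5: R2 (payoff 15).
Firm B's best responses — vs R1: C2 (payoff 13); vs R2: C4 (payoff 15); vs R3: C2 (payoff 10); vs R4: C4 (payoff 15); vs R5: C1 (payoff 10).
The only mutual best response is (R5, C1); neither player gains by switching there.

(R5, C1)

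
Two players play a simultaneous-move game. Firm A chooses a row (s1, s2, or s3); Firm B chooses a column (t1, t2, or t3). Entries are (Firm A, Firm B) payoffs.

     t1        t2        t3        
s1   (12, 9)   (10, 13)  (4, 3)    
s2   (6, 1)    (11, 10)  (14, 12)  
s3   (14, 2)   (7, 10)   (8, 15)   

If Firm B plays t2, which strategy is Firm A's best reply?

s2

With Firm B fixed at t2, Firm A's payoffs are: s1 → 10, s2 → 11, s3 → 7.
The maximum is 11, achieved by s2.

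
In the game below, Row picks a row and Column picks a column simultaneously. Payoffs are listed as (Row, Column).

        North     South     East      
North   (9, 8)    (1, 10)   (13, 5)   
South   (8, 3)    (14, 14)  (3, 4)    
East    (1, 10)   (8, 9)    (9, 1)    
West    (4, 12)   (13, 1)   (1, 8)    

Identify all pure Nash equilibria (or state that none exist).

A profile is a Nash equilibrium when each player is best-responding to the other.
Row's best responses — vs North: North (payoff 9); vs South: South (payoff 14); vs East: North (payoff 13).
Column's best responses — vs North: South (payoff 10); vs South: South (payoff 14); vs East: North (payoff 10); vs West: North (payoff 12).
The only mutual best response is (South, South); neither player gains by switching there.

(South, South)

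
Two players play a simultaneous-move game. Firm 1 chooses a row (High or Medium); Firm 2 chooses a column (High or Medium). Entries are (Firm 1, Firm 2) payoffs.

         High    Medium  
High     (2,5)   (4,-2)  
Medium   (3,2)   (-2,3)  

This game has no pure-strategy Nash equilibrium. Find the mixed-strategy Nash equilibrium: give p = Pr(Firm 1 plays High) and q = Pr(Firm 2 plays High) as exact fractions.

p = 1/8, q = 6/7

In a mixed NE each player is indifferent between their pure strategies, so the opponent's mix sets the indifference.
Firm 2 indifferent between High and Medium: p·5 + (1−p)·2 = p·(-2) + (1−p)·3 ⟹ 2 + 3p = 3 + (-5)p ⟹ p = 1/8.
Firm 1 indifferent between High and Medium: q·2 + (1−q)·4 = q·3 + (1−q)·(-2) ⟹ 4 + (-2)q = (-2) + 5q ⟹ q = 6/7.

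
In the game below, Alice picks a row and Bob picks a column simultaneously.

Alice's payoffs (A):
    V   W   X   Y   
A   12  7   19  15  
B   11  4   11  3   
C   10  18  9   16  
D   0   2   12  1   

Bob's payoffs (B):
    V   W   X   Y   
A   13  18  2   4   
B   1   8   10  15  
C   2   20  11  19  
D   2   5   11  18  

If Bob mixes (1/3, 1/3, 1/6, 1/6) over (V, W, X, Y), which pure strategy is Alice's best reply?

C

Alice's best reply maximizes expected payoff against the mix.
A: (1/3)·12 + (1/3)·7 + (1/6)·19 + (1/6)·15 = 12
B: (1/3)·11 + (1/3)·4 + (1/6)·11 + (1/6)·3 = 22/3
C: (1/3)·10 + (1/3)·18 + (1/6)·9 + (1/6)·16 = 27/2
D: (1/3)·0 + (1/3)·2 + (1/6)·12 + (1/6)·1 = 17/6
Highest expected payoff is 27/2, from C.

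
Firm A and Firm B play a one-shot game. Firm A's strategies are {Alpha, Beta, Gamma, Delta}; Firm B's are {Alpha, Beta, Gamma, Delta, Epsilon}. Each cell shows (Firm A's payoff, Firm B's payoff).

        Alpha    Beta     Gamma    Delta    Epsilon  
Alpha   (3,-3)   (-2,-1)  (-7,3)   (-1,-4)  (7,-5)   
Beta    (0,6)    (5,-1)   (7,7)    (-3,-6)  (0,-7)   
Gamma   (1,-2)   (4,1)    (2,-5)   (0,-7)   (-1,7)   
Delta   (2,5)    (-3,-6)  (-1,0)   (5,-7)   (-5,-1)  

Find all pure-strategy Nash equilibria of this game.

Check mutual best responses: a cell is a NE iff neither player can gain by unilaterally deviating.
Firm A's best responses — vs Alpha: Alpha (payoff 3); vs Beta: Beta (payoff 5); vs Gamma: Beta (payoff 7); vs Delta: Delta (payoff 5); vs Epsilon: Alpha (payoff 7).
Firm B's best responses — vs Alpha: Gamma (payoff 3); vs Beta: Gamma (payoff 7); vs Gamma: Epsilon (payoff 7); vs Delta: Alpha (payoff 5).
The only mutual best response is (Beta, Gamma); neither player gains by switching there.

(Beta, Gamma)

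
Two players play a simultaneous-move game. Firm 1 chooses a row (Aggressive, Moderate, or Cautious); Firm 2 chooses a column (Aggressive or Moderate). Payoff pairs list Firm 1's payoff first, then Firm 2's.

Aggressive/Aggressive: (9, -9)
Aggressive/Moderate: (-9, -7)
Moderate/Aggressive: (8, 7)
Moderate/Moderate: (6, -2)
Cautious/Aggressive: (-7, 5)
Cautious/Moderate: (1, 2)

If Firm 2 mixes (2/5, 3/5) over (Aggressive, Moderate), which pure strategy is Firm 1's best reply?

Moderate

Firm 1's best reply maximizes expected payoff against the mix.
Aggressive: (2/5)·9 + (3/5)·(-9) = -9/5
Moderate: (2/5)·8 + (3/5)·6 = 34/5
Cautious: (2/5)·(-7) + (3/5)·1 = -11/5
Highest expected payoff is 34/5, from Moderate.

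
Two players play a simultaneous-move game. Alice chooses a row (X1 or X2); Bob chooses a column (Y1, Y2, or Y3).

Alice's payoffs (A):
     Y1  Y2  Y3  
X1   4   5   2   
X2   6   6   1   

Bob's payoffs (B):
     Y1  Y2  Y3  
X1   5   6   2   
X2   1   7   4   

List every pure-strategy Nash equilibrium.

(X2, Y2)

Check mutual best responses: a cell is a NE iff neither player can gain by unilaterally deviating.
Alice's best responses — vs Y1: X2 (payoff 6); vs Y2: X2 (payoff 6); vs Y3: X1 (payoff 2).
Bob's best responses — vs X1: Y2 (payoff 6); vs X2: Y2 (payoff 7).
The only mutual best response is (X2, Y2); neither player gains by switching there.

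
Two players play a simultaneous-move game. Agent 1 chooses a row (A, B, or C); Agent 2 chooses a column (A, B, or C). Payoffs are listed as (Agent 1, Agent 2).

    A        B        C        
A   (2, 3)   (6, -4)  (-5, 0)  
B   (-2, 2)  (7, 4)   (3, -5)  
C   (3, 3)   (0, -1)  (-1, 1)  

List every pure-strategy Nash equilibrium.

A profile is a Nash equilibrium when each player is best-responding to the other.
Agent 1's best responses — vs A: C (payoff 3); vs B: B (payoff 7); vs C: B (payoff 3).
Agent 2's best responses — vs A: A (payoff 3); vs B: B (payoff 4); vs C: A (payoff 3).
Mutual best responses occur at (B, B) and (C, A); at each, neither player gains by switching.

(B, B) and (C, A)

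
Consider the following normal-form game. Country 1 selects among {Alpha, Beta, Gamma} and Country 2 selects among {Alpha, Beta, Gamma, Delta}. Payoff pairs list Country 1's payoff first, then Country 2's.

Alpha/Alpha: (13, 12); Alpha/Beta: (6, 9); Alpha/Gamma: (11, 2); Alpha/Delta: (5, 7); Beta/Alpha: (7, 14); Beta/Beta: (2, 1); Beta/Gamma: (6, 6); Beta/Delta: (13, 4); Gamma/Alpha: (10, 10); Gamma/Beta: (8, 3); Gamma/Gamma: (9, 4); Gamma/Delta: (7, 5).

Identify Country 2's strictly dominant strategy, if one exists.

A strategy is strictly dominant if it gives Country 2 a strictly higher payoff than every other strategy, against every choice by the opponent.
Alpha strictly dominates: vs Alpha: 12 > each of {9, 2, 7}; vs Beta: 14 > each of {1, 6, 4}; vs Gamma: 10 > each of {3, 4, 5}.

Alpha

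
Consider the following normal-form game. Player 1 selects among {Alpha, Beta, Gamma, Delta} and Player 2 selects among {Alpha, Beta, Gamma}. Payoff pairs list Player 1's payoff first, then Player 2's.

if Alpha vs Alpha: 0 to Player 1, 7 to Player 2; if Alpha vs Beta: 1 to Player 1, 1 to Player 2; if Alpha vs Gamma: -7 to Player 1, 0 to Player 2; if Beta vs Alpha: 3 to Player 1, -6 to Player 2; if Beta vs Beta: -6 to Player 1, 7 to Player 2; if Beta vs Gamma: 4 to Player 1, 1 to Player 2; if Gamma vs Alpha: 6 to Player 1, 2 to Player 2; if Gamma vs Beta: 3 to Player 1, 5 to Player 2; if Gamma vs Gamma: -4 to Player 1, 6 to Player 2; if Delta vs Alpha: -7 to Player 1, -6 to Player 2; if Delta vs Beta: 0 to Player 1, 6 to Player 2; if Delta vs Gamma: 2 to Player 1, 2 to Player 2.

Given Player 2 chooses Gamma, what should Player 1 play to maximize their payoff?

Beta

With Player 2 fixed at Gamma, Player 1's payoffs are: Alpha → -7, Beta → 4, Gamma → -4, Delta → 2.
The maximum is 4, achieved by Beta.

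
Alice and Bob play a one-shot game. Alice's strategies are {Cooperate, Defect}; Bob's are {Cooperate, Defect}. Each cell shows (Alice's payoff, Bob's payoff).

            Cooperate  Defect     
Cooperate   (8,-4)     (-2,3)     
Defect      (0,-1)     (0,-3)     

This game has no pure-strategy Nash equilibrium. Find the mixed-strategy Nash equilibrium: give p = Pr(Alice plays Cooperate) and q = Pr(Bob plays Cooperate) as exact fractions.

In a mixed NE each player is indifferent between their pure strategies, so the opponent's mix sets the indifference.
Bob indifferent between Cooperate and Defect: p·(-4) + (1−p)·(-1) = p·3 + (1−p)·(-3) ⟹ (-1) + (-3)p = (-3) + 6p ⟹ p = 2/9.
Alice indifferent between Cooperate and Defect: q·8 + (1−q)·(-2) = q·0 + (1−q)·0 ⟹ (-2) + 10q = 0 + 0q ⟹ q = 1/5.

p = 2/9, q = 1/5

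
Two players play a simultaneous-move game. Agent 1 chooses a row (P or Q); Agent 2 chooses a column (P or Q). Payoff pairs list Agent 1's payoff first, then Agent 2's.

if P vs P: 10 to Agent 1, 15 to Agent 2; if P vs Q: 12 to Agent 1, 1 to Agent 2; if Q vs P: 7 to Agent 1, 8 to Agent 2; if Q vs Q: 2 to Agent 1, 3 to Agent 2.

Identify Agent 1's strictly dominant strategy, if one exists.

P

Check whether one of Agent 1's strategies beats all alternatives regardless of what the opponent does.
P strictly dominates: vs P: 10 > 7; vs Q: 12 > 2.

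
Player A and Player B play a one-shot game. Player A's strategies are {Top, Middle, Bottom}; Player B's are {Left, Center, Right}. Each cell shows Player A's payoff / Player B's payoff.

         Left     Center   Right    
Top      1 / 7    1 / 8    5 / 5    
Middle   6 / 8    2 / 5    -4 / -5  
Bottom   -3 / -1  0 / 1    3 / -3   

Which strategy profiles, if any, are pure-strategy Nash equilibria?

A profile is a Nash equilibrium when each player is best-responding to the other.
Player A's best responses — vs Left: Middle (payoff 6); vs Center: Middle (payoff 2); vs Right: Top (payoff 5).
Player B's best responses — vs Top: Center (payoff 8); vs Middle: Left (payoff 8); vs Bottom: Center (payoff 1).
The only mutual best response is (Middle, Left); neither player gains by switching there.

(Middle, Left)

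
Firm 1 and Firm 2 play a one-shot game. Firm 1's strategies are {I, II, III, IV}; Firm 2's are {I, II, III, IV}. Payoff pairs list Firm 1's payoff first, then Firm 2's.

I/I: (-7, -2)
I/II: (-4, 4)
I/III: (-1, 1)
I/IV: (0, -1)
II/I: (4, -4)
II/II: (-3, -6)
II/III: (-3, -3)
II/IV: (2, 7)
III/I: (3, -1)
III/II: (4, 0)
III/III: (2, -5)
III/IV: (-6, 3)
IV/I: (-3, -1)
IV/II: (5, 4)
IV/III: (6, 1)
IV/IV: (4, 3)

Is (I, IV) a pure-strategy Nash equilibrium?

Holding Firm 2 at IV: Firm 1 gets 0 from I but could get 4 by switching to IV. Firm 1 has a profitable deviation.

No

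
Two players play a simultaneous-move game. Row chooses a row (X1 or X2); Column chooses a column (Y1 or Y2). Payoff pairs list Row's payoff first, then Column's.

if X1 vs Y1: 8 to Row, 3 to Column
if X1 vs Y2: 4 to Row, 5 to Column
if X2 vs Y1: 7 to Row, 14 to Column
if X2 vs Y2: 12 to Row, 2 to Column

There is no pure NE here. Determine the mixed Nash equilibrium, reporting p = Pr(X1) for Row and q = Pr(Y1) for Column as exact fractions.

Each player's mixing probability is pinned down by making the *other* player indifferent.
Column indifferent between Y1 and Y2: p·3 + (1−p)·14 = p·5 + (1−p)·2 ⟹ 14 + (-11)p = 2 + 3p ⟹ p = 6/7.
Row indifferent between X1 and X2: q·8 + (1−q)·4 = q·7 + (1−q)·12 ⟹ 4 + 4q = 12 + (-5)q ⟹ q = 8/9.

p = 6/7, q = 8/9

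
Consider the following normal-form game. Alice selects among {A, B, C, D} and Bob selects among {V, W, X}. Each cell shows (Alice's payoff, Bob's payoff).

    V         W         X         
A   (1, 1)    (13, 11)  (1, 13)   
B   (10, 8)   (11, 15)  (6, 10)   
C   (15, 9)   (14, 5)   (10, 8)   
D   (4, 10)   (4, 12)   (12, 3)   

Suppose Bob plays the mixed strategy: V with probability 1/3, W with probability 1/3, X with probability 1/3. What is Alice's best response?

Compute Alice's expected payoff from each pure strategy against the given mix.
A: (1/3)·1 + (1/3)·13 + (1/3)·1 = 5
B: (1/3)·10 + (1/3)·11 + (1/3)·6 = 9
C: (1/3)·15 + (1/3)·14 + (1/3)·10 = 13
D: (1/3)·4 + (1/3)·4 + (1/3)·12 = 20/3
Highest expected payoff is 13, from C.

C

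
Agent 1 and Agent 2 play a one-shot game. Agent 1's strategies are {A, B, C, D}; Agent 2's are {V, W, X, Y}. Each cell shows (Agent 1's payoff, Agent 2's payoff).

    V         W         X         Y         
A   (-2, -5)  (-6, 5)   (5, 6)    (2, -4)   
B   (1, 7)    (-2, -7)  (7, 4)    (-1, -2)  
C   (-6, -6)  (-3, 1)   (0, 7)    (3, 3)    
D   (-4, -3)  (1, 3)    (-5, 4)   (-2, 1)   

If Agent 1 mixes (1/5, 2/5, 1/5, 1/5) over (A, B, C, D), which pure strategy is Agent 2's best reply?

X

Compute Agent 2's expected payoff from each pure strategy against the given mix.
V: (1/5)·(-5) + (2/5)·7 + (1/5)·(-6) + (1/5)·(-3) = 0
W: (1/5)·5 + (2/5)·(-7) + (1/5)·1 + (1/5)·3 = -1
X: (1/5)·6 + (2/5)·4 + (1/5)·7 + (1/5)·4 = 5
Y: (1/5)·(-4) + (2/5)·(-2) + (1/5)·3 + (1/5)·1 = -4/5
Highest expected payoff is 5, from X.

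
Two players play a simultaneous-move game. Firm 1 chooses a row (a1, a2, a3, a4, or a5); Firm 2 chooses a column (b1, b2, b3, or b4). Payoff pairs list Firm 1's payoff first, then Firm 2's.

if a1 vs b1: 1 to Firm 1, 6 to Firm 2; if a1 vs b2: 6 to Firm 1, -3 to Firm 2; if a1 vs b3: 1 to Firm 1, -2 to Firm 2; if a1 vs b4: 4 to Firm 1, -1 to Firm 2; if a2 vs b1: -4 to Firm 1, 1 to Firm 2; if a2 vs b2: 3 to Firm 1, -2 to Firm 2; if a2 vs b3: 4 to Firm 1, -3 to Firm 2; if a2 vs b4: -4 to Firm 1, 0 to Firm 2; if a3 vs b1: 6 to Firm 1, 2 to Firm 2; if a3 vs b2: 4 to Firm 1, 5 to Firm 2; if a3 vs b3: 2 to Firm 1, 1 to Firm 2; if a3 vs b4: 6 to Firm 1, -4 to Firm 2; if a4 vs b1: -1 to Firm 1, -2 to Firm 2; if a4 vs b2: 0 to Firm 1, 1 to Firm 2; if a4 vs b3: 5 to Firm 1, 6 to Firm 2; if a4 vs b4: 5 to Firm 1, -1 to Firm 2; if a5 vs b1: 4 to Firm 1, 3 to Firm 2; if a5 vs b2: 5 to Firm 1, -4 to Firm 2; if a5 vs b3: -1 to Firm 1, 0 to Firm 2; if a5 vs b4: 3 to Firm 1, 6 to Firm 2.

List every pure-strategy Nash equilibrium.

(a4, b3)

Check mutual best responses: a cell is a NE iff neither player can gain by unilaterally deviating.
Firm 1's best responses — vs b1: a3 (payoff 6); vs b2: a1 (payoff 6); vs b3: a4 (payoff 5); vs b4: a3 (payoff 6).
Firm 2's best responses — vs a1: b1 (payoff 6); vs a2: b1 (payoff 1); vs a3: b2 (payoff 5); vs a4: b3 (payoff 6); vs a5: b4 (payoff 6).
The only mutual best response is (a4, b3); neither player gains by switching there.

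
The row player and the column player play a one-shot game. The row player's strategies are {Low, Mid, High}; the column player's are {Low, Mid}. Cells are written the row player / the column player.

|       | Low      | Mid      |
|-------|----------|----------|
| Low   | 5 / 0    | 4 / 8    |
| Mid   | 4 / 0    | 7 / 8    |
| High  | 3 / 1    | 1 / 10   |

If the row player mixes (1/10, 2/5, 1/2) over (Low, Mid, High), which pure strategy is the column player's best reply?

Compute the column player's expected payoff from each pure strategy against the given mix.
Low: (1/10)·0 + (2/5)·0 + (1/2)·1 = 1/2
Mid: (1/10)·8 + (2/5)·8 + (1/2)·10 = 9
Highest expected payoff is 9, from Mid.

Mid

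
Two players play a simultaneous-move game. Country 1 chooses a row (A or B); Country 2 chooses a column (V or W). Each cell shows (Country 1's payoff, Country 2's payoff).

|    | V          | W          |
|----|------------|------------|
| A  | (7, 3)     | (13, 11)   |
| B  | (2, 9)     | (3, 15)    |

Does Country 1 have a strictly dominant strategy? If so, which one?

A strategy is strictly dominant if it gives Country 1 a strictly higher payoff than every other strategy, against every choice by the opponent.
A strictly dominates: vs V: 7 > 2; vs W: 13 > 3.

A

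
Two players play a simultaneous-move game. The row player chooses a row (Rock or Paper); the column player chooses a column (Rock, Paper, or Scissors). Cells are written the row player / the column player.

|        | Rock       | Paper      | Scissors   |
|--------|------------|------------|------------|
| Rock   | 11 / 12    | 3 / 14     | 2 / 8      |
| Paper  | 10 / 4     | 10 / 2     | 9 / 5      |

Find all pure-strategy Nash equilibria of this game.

(Paper, Scissors)

Check mutual best responses: a cell is a NE iff neither player can gain by unilaterally deviating.
The row player's best responses — vs Rock: Rock (payoff 11); vs Paper: Paper (payoff 10); vs Scissors: Paper (payoff 9).
The column player's best responses — vs Rock: Paper (payoff 14); vs Paper: Scissors (payoff 5).
The only mutual best response is (Paper, Scissors); neither player gains by switching there.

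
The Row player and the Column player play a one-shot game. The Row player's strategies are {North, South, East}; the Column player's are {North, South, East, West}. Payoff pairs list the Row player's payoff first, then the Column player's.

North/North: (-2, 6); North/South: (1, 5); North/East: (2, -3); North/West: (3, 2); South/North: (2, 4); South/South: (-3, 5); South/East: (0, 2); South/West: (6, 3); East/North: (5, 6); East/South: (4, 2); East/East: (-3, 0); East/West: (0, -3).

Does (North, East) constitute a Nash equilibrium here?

Holding the Column player at East: the Row player gets 2 from North, versus 0 from South, -3 from East. No profitable deviation for the Row player.
Holding the Row player at North: the Column player gets -3 from East but could get 6 by switching to North. The Column player has a profitable deviation.

No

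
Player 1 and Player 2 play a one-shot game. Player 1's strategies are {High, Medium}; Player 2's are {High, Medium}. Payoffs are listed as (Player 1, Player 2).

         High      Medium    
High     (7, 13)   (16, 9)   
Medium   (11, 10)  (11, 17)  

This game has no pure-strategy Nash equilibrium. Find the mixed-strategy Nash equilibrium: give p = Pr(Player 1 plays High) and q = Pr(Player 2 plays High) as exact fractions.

Each player's mixing probability is pinned down by making the *other* player indifferent.
Player 2 indifferent between High and Medium: p·13 + (1−p)·10 = p·9 + (1−p)·17 ⟹ 10 + 3p = 17 + (-8)p ⟹ p = 7/11.
Player 1 indifferent between High and Medium: q·7 + (1−q)·16 = q·11 + (1−q)·11 ⟹ 16 + (-9)q = 11 + 0q ⟹ q = 5/9.

p = 7/11, q = 5/9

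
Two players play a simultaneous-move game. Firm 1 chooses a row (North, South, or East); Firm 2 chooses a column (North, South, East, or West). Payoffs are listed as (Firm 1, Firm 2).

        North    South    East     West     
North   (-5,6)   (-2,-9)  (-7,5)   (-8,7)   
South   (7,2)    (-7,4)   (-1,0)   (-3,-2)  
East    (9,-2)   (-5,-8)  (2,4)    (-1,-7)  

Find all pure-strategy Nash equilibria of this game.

Find each player's best response to every opponent strategy; NE are the intersections.
Firm 1's best responses — vs North: East (payoff 9); vs South: North (payoff -2); vs East: East (payoff 2); vs West: East (payoff -1).
Firm 2's best responses — vs North: West (payoff 7); vs South: South (payoff 4); vs East: East (payoff 4).
The only mutual best response is (East, East); neither player gains by switching there.

(East, East)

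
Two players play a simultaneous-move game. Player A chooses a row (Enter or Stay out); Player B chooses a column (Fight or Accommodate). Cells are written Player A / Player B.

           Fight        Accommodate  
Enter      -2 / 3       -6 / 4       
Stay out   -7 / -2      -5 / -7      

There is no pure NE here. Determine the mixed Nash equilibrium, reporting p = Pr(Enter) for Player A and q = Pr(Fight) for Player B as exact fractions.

p = 5/6, q = 1/6

In a mixed NE each player is indifferent between their pure strategies, so the opponent's mix sets the indifference.
Player B indifferent between Fight and Accommodate: p·3 + (1−p)·(-2) = p·4 + (1−p)·(-7) ⟹ (-2) + 5p = (-7) + 11p ⟹ p = 5/6.
Player A indifferent between Enter and Stay out: q·(-2) + (1−q)·(-6) = q·(-7) + (1−q)·(-5) ⟹ (-6) + 4q = (-5) + (-2)q ⟹ q = 1/6.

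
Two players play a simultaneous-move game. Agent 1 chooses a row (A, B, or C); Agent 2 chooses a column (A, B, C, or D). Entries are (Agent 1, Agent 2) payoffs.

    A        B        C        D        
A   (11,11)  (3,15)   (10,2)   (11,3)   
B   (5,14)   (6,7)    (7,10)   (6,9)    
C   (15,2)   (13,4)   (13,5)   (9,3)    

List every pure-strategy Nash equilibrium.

(C, C)

A profile is a Nash equilibrium when each player is best-responding to the other.
Agent 1's best responses — vs A: C (payoff 15); vs B: C (payoff 13); vs C: C (payoff 13); vs D: A (payoff 11).
Agent 2's best responses — vs A: B (payoff 15); vs B: A (payoff 14); vs C: C (payoff 5).
The only mutual best response is (C, C); neither player gains by switching there.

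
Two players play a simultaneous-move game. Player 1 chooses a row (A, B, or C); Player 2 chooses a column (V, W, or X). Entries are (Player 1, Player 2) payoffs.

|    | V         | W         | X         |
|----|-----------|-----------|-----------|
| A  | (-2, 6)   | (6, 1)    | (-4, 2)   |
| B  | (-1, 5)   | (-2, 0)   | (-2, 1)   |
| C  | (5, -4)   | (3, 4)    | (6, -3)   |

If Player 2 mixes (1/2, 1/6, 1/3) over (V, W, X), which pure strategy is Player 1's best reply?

C

Player 1's best reply maximizes expected payoff against the mix.
A: (1/2)·(-2) + (1/6)·6 + (1/3)·(-4) = -4/3
B: (1/2)·(-1) + (1/6)·(-2) + (1/3)·(-2) = -3/2
C: (1/2)·5 + (1/6)·3 + (1/3)·6 = 5
Highest expected payoff is 5, from C.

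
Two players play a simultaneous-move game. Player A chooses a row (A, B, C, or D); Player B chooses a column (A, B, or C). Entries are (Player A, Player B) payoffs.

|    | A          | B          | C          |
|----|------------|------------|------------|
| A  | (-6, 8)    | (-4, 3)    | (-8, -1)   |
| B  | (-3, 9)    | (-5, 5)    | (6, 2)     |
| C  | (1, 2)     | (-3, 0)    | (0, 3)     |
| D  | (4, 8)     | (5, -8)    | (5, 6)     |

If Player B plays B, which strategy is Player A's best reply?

With Player B fixed at B, Player A's payoffs are: A → -4, B → -5, C → -3, D → 5.
The maximum is 5, achieved by D.

D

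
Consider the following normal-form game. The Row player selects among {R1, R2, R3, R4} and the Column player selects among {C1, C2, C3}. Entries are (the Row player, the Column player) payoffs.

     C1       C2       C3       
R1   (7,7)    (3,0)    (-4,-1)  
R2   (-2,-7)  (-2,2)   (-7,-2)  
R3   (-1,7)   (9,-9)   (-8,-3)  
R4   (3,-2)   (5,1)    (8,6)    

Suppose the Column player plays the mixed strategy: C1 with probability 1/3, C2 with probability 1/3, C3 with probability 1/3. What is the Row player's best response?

R4

The Row player's best reply maximizes expected payoff against the mix.
R1: (1/3)·7 + (1/3)·3 + (1/3)·(-4) = 2
R2: (1/3)·(-2) + (1/3)·(-2) + (1/3)·(-7) = -11/3
R3: (1/3)·(-1) + (1/3)·9 + (1/3)·(-8) = 0
R4: (1/3)·3 + (1/3)·5 + (1/3)·8 = 16/3
Highest expected payoff is 16/3, from R4.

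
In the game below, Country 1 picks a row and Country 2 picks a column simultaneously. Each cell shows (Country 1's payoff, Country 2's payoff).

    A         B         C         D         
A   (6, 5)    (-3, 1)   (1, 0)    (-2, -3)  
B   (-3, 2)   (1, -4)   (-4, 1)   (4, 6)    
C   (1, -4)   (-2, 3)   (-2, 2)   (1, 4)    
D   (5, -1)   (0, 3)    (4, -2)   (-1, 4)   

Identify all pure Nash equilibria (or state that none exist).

(A, A) and (B, D)

Check mutual best responses: a cell is a NE iff neither player can gain by unilaterally deviating.
Country 1's best responses — vs A: A (payoff 6); vs B: B (payoff 1); vs C: D (payoff 4); vs D: B (payoff 4).
Country 2's best responses — vs A: A (payoff 5); vs B: D (payoff 6); vs C: D (payoff 4); vs D: D (payoff 4).
Mutual best responses occur at (A, A) and (B, D); at each, neither player gains by switching.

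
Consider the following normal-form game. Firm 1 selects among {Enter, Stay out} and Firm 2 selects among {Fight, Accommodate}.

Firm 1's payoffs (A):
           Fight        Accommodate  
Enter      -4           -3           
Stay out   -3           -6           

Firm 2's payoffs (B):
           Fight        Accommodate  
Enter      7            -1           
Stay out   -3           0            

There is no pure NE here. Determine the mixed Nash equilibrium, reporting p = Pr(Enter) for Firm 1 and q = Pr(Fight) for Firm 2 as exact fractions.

In a mixed NE each player is indifferent between their pure strategies, so the opponent's mix sets the indifference.
Firm 2 indifferent between Fight and Accommodate: p·7 + (1−p)·(-3) = p·(-1) + (1−p)·0 ⟹ (-3) + 10p = 0 + (-1)p ⟹ p = 3/11.
Firm 1 indifferent between Enter and Stay out: q·(-4) + (1−q)·(-3) = q·(-3) + (1−q)·(-6) ⟹ (-3) + (-1)q = (-6) + 3q ⟹ q = 3/4.

p = 3/11, q = 3/4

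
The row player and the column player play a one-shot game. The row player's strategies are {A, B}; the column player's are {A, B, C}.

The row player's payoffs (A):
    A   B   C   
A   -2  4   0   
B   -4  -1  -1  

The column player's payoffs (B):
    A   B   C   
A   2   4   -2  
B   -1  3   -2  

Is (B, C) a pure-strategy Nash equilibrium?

No

Holding the column player at C: the row player gets -1 from B but could get 0 by switching to A. The row player has a profitable deviation.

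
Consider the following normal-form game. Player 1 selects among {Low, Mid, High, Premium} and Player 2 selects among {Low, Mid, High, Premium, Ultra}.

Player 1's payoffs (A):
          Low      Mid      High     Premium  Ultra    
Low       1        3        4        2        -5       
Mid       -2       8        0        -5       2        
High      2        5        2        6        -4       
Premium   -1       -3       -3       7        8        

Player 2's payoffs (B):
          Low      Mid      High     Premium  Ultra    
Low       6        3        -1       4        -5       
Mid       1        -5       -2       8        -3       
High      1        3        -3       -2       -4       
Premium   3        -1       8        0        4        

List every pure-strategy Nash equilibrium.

No pure-strategy Nash equilibrium

A profile is a Nash equilibrium when each player is best-responding to the other.
Player 1's best responses — vs Low: High (payoff 2); vs Mid: Mid (payoff 8); vs High: Low (payoff 4); vs Premium: Premium (payoff 7); vs Ultra: Premium (payoff 8).
Player 2's best responses — vs Low: Low (payoff 6); vs Mid: Premium (payoff 8); vs High: Mid (payoff 3); vs Premium: High (payoff 8).
No cell has both players best-responding. For instance, Player 1's best reply to Ultra is Premium, but against Premium Player 2 prefers High over Ultra.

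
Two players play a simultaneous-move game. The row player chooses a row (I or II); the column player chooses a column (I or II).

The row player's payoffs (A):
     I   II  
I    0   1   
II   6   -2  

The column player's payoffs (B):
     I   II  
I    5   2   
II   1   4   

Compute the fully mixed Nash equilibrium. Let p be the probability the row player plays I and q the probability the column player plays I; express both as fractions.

In a mixed NE each player is indifferent between their pure strategies, so the opponent's mix sets the indifference.
The column player indifferent between I and II: p·5 + (1−p)·1 = p·2 + (1−p)·4 ⟹ 1 + 4p = 4 + (-2)p ⟹ p = 1/2.
The row player indifferent between I and II: q·0 + (1−q)·1 = q·6 + (1−q)·(-2) ⟹ 1 + (-1)q = (-2) + 8q ⟹ q = 1/3.

p = 1/2, q = 1/3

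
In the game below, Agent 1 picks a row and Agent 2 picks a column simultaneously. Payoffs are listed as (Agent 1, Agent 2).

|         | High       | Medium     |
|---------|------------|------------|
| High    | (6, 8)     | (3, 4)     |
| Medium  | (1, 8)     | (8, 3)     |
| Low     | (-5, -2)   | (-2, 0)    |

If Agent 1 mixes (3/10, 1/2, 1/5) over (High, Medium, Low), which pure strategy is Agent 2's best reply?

Compute Agent 2's expected payoff from each pure strategy against the given mix.
High: (3/10)·8 + (1/2)·8 + (1/5)·(-2) = 6
Medium: (3/10)·4 + (1/2)·3 + (1/5)·0 = 27/10
Highest expected payoff is 6, from High.

High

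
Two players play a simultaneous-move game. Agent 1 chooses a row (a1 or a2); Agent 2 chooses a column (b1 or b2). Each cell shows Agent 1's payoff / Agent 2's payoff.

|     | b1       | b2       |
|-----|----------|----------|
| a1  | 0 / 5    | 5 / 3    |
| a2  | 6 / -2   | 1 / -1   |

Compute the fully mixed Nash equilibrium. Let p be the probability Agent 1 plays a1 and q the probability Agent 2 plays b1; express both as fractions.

In a mixed NE each player is indifferent between their pure strategies, so the opponent's mix sets the indifference.
Agent 2 indifferent between b1 and b2: p·5 + (1−p)·(-2) = p·3 + (1−p)·(-1) ⟹ (-2) + 7p = (-1) + 4p ⟹ p = 1/3.
Agent 1 indifferent between a1 and a2: q·0 + (1−q)·5 = q·6 + (1−q)·1 ⟹ 5 + (-5)q = 1 + 5q ⟹ q = 2/5.

p = 1/3, q = 2/5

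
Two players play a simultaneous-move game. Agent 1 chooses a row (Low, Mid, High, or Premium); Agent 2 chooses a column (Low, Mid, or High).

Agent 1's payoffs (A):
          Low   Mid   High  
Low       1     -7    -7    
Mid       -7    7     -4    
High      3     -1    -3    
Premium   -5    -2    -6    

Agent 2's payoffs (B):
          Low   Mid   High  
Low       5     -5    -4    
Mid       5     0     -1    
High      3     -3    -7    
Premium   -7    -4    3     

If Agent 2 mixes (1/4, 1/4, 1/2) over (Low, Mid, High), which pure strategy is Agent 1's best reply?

Compute Agent 1's expected payoff from each pure strategy against the given mix.
Low: (1/4)·1 + (1/4)·(-7) + (1/2)·(-7) = -5
Mid: (1/4)·(-7) + (1/4)·7 + (1/2)·(-4) = -2
High: (1/4)·3 + (1/4)·(-1) + (1/2)·(-3) = -1
Premium: (1/4)·(-5) + (1/4)·(-2) + (1/2)·(-6) = -19/4
Highest expected payoff is -1, from High.

High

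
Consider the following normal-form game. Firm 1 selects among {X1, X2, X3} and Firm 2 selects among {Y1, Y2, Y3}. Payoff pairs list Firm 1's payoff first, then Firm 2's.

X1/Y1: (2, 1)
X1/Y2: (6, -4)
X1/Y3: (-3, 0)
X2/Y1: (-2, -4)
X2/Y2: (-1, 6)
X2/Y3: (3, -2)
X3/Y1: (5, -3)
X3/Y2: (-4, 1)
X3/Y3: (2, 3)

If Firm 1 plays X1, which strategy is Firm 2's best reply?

Y1

With Firm 1 fixed at X1, Firm 2's payoffs are: Y1 → 1, Y2 → -4, Y3 → 0.
The maximum is 1, achieved by Y1.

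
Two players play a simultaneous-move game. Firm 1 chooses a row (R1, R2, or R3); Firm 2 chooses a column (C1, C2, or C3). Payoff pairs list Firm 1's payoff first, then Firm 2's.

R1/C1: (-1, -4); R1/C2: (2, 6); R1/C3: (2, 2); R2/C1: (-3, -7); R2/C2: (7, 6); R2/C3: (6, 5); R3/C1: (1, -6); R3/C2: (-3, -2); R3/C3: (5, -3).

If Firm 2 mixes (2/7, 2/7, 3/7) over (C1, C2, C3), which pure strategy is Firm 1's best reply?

R2

Compute Firm 1's expected payoff from each pure strategy against the given mix.
R1: (2/7)·(-1) + (2/7)·2 + (3/7)·2 = 8/7
R2: (2/7)·(-3) + (2/7)·7 + (3/7)·6 = 26/7
R3: (2/7)·1 + (2/7)·(-3) + (3/7)·5 = 11/7
Highest expected payoff is 26/7, from R2.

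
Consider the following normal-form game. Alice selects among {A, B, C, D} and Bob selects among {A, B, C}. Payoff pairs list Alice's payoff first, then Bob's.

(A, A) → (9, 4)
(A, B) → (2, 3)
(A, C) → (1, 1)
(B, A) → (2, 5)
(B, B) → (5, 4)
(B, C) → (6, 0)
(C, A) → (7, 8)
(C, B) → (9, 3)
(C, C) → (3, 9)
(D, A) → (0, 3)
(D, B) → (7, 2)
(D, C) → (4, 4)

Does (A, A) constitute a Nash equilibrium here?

Yes

Holding Bob at A: Alice gets 9 from A, versus 2 from B, 7 from C, 0 from D. No profitable deviation for Alice.
Holding Alice at A: Bob gets 4 from A, versus 3 from B, 1 from C. No profitable deviation for Bob either.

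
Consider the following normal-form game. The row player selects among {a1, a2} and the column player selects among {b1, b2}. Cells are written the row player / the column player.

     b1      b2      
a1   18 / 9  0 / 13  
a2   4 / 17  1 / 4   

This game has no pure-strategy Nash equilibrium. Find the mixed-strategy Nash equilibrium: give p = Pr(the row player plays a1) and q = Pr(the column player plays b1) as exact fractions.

Each player's mixing probability is pinned down by making the *other* player indifferent.
The column player indifferent between b1 and b2: p·9 + (1−p)·17 = p·13 + (1−p)·4 ⟹ 17 + (-8)p = 4 + 9p ⟹ p = 13/17.
The row player indifferent between a1 and a2: q·18 + (1−q)·0 = q·4 + (1−q)·1 ⟹ 0 + 18q = 1 + 3q ⟹ q = 1/15.

p = 13/17, q = 1/15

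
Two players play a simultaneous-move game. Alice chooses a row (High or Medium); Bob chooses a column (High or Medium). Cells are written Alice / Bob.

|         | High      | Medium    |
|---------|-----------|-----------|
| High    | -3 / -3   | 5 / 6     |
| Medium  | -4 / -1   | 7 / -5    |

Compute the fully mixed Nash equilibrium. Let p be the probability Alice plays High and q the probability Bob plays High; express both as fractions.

p = 4/13, q = 2/3

In a mixed NE each player is indifferent between their pure strategies, so the opponent's mix sets the indifference.
Bob indifferent between High and Medium: p·(-3) + (1−p)·(-1) = p·6 + (1−p)·(-5) ⟹ (-1) + (-2)p = (-5) + 11p ⟹ p = 4/13.
Alice indifferent between High and Medium: q·(-3) + (1−q)·5 = q·(-4) + (1−q)·7 ⟹ 5 + (-8)q = 7 + (-11)q ⟹ q = 2/3.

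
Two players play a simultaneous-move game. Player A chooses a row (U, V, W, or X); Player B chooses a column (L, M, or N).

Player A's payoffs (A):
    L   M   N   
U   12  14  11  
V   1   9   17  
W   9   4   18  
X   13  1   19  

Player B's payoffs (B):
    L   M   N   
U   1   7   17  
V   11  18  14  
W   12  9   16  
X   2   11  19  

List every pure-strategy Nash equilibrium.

A profile is a Nash equilibrium when each player is best-responding to the other.
Player A's best responses — vs L: X (payoff 13); vs M: U (payoff 14); vs N: X (payoff 19).
Player B's best responses — vs U: N (payoff 17); vs V: M (payoff 18); vs W: N (payoff 16); vs X: N (payoff 19).
The only mutual best response is (X, N); neither player gains by switching there.

(X, N)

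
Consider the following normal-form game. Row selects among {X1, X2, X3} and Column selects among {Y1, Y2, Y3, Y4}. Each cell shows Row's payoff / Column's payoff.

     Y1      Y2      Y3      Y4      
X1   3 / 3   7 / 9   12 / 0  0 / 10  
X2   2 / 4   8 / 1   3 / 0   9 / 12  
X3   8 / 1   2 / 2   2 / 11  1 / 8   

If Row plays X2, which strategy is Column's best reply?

Y4

With Row fixed at X2, Column's payoffs are: Y1 → 4, Y2 → 1, Y3 → 0, Y4 → 12.
The maximum is 12, achieved by Y4.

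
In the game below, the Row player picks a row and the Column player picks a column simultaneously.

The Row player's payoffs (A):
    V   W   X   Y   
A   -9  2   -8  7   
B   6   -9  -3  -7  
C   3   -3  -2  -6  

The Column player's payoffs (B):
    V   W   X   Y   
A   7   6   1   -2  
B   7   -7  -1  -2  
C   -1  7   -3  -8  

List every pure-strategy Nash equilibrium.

(B, V)

Find each player's best response to every opponent strategy; NE are the intersections.
The Row player's best responses — vs V: B (payoff 6); vs W: A (payoff 2); vs X: C (payoff -2); vs Y: A (payoff 7).
The Column player's best responses — vs A: V (payoff 7); vs B: V (payoff 7); vs C: W (payoff 7).
The only mutual best response is (B, V); neither player gains by switching there.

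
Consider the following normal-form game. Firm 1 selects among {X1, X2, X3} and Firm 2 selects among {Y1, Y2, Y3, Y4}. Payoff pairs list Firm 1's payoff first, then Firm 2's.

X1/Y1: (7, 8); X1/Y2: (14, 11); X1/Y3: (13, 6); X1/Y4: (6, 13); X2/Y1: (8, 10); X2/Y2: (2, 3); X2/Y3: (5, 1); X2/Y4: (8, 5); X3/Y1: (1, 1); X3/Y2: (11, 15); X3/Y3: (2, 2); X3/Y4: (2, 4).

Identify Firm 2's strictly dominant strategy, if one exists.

None

A strategy is strictly dominant if it gives Firm 2 a strictly higher payoff than every other strategy, against every choice by the opponent.
Y1 is not dominant: against X1, Y2 gives 11 > 8.
Y2 is not dominant: against X1, Y4 gives 13 > 11.
Y3 is not dominant: against X1, Y1 gives 8 > 6.
Y4 is not dominant: against X2, Y1 gives 10 > 5.
No single strategy is best against every opponent action.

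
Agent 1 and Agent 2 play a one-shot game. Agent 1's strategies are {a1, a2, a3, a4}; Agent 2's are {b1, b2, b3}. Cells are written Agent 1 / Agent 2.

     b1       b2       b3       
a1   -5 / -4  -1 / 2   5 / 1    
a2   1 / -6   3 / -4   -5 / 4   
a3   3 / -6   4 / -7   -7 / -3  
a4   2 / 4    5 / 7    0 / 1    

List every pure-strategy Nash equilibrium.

Check mutual best responses: a cell is a NE iff neither player can gain by unilaterally deviating.
Agent 1's best responses — vs b1: a3 (payoff 3); vs b2: a4 (payoff 5); vs b3: a1 (payoff 5).
Agent 2's best responses — vs a1: b2 (payoff 2); vs a2: b3 (payoff 4); vs a3: b3 (payoff -3); vs a4: b2 (payoff 7).
The only mutual best response is (a4, b2); neither player gains by switching there.

(a4, b2)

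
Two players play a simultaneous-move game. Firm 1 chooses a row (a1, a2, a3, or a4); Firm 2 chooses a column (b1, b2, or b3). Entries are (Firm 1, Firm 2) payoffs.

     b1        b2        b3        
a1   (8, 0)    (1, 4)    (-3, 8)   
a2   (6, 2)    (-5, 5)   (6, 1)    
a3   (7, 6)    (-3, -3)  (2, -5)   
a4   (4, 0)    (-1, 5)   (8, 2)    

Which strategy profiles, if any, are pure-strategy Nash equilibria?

None

Check mutual best responses: a cell is a NE iff neither player can gain by unilaterally deviating.
Firm 1's best responses — vs b1: a1 (payoff 8); vs b2: a1 (payoff 1); vs b3: a4 (payoff 8).
Firm 2's best responses — vs a1: b3 (payoff 8); vs a2: b2 (payoff 5); vs a3: b1 (payoff 6); vs a4: b2 (payoff 5).
No cell has both players best-responding. For instance, Firm 1's best reply to b1 is a1, but against a1 Firm 2 prefers b3 over b1.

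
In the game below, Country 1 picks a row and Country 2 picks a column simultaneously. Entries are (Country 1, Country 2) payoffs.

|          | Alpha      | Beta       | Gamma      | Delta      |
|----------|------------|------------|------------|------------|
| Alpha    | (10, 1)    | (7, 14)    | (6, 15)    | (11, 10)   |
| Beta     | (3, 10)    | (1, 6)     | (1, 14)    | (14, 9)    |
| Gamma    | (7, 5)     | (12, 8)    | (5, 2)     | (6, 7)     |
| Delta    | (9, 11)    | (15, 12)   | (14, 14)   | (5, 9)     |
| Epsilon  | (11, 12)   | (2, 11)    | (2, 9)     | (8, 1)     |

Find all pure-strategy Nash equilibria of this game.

A profile is a Nash equilibrium when each player is best-responding to the other.
Country 1's best responses — vs Alpha: Epsilon (payoff 11); vs Beta: Delta (payoff 15); vs Gamma: Delta (payoff 14); vs Delta: Beta (payoff 14).
Country 2's best responses — vs Alpha: Gamma (payoff 15); vs Beta: Gamma (payoff 14); vs Gamma: Beta (payoff 8); vs Delta: Gamma (payoff 14); vs Epsilon: Alpha (payoff 12).
Mutual best responses occur at (Delta, Gamma) and (Epsilon, Alpha); at each, neither player gains by switching.

(Delta, Gamma) and (Epsilon, Alpha)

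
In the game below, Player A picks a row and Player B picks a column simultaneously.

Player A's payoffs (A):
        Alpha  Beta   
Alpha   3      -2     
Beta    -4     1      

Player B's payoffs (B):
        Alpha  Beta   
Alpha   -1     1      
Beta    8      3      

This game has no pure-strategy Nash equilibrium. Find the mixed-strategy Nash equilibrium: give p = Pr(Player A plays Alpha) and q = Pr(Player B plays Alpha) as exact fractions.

Each player's mixing probability is pinned down by making the *other* player indifferent.
Player B indifferent between Alpha and Beta: p·(-1) + (1−p)·8 = p·1 + (1−p)·3 ⟹ 8 + (-9)p = 3 + (-2)p ⟹ p = 5/7.
Player A indifferent between Alpha and Beta: q·3 + (1−q)·(-2) = q·(-4) + (1−q)·1 ⟹ (-2) + 5q = 1 + (-5)q ⟹ q = 3/10.

p = 5/7, q = 3/10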